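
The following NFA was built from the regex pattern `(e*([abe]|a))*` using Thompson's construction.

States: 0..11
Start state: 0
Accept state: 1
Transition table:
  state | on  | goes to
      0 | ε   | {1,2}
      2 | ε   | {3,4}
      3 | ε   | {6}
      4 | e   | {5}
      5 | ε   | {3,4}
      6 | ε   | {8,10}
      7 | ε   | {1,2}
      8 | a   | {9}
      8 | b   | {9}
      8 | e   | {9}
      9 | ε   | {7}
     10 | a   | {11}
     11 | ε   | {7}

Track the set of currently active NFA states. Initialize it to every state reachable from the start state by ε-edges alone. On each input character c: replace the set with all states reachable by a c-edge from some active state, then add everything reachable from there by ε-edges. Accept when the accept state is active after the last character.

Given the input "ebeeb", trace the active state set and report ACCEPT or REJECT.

Answer: ACCEPT

Trace:
initial (ε-close {0}): {0,1,2,3,4,6,8,10}
'e' @ 1: {1,2,3,4,5,6,7,8,9,10}  (accept∈set)
'b' @ 2: {1,2,3,4,6,7,8,9,10}  (accept∈set)
'e' @ 3: {1,2,3,4,5,6,7,8,9,10}  (accept∈set)
'e' @ 4: {1,2,3,4,5,6,7,8,9,10}  (accept∈set)
'b' @ 5: {1,2,3,4,6,7,8,9,10}  (accept∈set)
final: {1,2,3,4,6,7,8,9,10}; accept 1 in set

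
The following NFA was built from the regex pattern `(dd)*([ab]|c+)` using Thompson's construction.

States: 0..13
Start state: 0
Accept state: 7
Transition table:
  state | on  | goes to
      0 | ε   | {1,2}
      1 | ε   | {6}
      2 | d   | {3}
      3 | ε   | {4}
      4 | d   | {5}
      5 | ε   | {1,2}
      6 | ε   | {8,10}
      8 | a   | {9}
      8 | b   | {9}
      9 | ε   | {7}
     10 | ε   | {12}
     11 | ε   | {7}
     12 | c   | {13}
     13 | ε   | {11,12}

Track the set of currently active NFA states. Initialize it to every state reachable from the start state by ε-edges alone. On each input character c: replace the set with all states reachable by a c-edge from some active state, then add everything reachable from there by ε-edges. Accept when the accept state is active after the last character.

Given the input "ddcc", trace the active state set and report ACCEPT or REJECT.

Answer: ACCEPT

Steps:
initial (ε-close {0}): {0,1,2,6,8,10,12}
'd' @ 1: {3,4}
'd' @ 2: {1,2,5,6,8,10,12}
'c' @ 3: {7,11,12,13}  (accept∈set)
'c' @ 4: {7,11,12,13}  (accept∈set)
final: {7,11,12,13}; accept 7 in set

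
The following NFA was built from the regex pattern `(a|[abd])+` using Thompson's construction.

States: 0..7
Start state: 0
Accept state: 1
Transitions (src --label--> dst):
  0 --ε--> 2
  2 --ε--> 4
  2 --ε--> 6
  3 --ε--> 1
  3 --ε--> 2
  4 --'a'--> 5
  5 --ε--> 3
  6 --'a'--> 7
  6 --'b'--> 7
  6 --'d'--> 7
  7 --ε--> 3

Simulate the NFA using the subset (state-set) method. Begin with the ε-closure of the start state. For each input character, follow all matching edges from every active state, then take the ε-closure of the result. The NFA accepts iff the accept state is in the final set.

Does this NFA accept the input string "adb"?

S₀ = ε-closure({0}) = {0,2,4,6}
'a' @ 1: {1,2,3,4,5,6,7}  [accepting]
'd' @ 2: {1,2,3,4,6,7}  [accepting]
'b' @ 3: {1,2,3,4,6,7}  [accepting]
final: {1,2,3,4,6,7}; accept 1 in set

Answer: ACCEPT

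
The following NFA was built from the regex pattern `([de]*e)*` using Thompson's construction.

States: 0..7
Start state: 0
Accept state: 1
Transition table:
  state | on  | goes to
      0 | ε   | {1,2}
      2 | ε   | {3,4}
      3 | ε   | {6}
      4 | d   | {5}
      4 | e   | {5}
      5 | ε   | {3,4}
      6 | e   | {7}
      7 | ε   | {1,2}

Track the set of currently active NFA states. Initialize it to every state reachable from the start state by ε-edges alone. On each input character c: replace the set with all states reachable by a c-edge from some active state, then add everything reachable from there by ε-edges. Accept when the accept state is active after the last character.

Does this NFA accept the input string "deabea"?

Answer: REJECT

Steps:
initial (ε-close {0}): {0,1,2,3,4,6}
'd' @ 1: {3,4,5,6}
'e' @ 2: {1,2,3,4,5,6,7}  (accept∈set)
'a' @ 3: {}  — no active states
rest 'bea' ignored (set empty)
after full input: {}  (accept=1 not in)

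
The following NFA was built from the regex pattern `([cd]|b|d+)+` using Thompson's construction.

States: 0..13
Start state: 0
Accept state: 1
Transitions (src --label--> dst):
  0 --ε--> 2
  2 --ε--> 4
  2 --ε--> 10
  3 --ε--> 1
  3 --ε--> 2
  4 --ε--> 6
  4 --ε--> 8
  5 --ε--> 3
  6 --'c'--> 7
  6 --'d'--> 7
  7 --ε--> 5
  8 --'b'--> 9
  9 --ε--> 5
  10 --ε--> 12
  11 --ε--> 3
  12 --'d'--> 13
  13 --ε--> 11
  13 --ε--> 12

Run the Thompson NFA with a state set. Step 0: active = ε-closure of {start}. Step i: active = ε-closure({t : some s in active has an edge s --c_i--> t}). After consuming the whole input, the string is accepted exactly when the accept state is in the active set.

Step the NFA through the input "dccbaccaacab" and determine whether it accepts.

Answer: REJECT

Steps:
start: ε-closure({0}) = {0,2,4,6,8,10,12}
'd' @ 1: {1,2,3,4,5,6,7,8,10,11,12,13}  ✓accept
'c' @ 2: {1,2,3,4,5,6,7,8,10,12}  ✓accept
'c' @ 3: {1,2,3,4,5,6,7,8,10,12}  ✓accept
'b' @ 4: {1,2,3,4,5,6,8,9,10,12}  ✓accept
'a' @ 5: {}  — dead — no transitions
rest 'ccaacab' ignored (set empty)
final: {}; accept 1 not in set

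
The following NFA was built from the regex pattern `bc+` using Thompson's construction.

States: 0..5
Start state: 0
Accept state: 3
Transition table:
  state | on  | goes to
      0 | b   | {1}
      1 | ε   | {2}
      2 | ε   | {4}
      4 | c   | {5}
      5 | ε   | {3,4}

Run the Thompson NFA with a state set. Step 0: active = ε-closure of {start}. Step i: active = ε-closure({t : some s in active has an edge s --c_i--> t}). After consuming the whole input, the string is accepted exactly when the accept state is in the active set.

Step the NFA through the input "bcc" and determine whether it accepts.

start: ε-closure({0}) = {0}
'b' @ 1: {1,2,4}
'c' @ 2: {3,4,5}  (accept∈set)
'c' @ 3: {3,4,5}  (accept∈set)
final: {3,4,5}; accept 3 in set

Answer: ACCEPT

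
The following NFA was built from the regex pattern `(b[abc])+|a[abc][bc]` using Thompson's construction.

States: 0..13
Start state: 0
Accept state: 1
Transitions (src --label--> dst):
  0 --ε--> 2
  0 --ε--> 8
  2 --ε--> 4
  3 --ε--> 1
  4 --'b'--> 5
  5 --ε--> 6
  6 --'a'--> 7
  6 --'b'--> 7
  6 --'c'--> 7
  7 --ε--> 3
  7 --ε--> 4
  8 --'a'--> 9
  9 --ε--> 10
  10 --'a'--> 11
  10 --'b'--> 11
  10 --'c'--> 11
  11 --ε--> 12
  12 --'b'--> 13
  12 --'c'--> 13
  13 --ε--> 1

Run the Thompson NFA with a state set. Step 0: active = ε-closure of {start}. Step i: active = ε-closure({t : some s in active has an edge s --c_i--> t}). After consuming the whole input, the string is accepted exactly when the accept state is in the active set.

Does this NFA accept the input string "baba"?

Answer: ACCEPT

Trace:
S₀ = ε-closure({0}) = {0,2,4,8}
'b' @ 1: {5,6}
'a' @ 2: {1,3,4,7}  [accepting]
'b' @ 3: {5,6}
'a' @ 4: {1,3,4,7}  [accepting]
after full input: {1,3,4,7}  (accept=1 in)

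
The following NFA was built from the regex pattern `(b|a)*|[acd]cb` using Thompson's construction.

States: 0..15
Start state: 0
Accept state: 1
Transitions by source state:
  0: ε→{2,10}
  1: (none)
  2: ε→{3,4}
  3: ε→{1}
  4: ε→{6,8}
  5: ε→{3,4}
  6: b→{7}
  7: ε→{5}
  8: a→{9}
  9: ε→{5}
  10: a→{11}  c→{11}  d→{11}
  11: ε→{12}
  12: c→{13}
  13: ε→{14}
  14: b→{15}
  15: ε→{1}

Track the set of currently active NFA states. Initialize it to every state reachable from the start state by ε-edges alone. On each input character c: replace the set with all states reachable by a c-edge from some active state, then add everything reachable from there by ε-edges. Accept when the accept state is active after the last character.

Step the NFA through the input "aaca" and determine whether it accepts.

start: ε-closure({0}) = {0,1,2,3,4,6,8,10}
'a' @ 1: {1,3,4,5,6,8,9,11,12}  [accepting]
'a' @ 2: {1,3,4,5,6,8,9}  [accepting]
'c' @ 3: {}  — dead — no transitions
rest 'a' ignored (set empty)
after full input: {}  (accept=1 not in)

Answer: REJECT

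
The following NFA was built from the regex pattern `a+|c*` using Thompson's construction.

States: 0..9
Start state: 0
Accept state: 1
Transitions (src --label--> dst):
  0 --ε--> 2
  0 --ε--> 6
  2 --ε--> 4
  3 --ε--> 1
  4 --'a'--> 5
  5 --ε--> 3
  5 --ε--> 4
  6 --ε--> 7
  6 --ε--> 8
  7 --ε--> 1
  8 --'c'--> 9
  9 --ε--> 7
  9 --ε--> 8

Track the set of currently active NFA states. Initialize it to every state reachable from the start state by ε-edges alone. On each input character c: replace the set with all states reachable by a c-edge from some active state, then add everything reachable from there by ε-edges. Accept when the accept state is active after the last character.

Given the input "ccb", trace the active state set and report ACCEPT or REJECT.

start: ε-closure({0}) = {0,1,2,4,6,7,8}
'c' @ 1: {1,7,8,9}  (accept∈set)
'c' @ 2: {1,7,8,9}  (accept∈set)
'b' @ 3: {}  — state set empty
end set {} — state 1 not in

Answer: REJECT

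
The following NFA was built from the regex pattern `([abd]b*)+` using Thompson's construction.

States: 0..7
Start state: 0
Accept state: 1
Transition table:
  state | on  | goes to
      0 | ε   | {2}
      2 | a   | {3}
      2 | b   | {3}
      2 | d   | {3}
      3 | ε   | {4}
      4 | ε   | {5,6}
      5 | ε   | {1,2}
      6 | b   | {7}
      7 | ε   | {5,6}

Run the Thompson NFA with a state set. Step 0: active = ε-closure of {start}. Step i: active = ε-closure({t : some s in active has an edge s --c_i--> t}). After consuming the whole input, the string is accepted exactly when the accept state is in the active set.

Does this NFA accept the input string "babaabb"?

Answer: ACCEPT

Trace:
S₀ = ε-closure({0}) = {0,2}
'b' @ 1: {1,2,3,4,5,6}  ✓accept
'a' @ 2: {1,2,3,4,5,6}  ✓accept
'b' @ 3: {1,2,3,4,5,6,7}  ✓accept
'a' @ 4: {1,2,3,4,5,6}  ✓accept
'a' @ 5: {1,2,3,4,5,6}  ✓accept
'b' @ 6: {1,2,3,4,5,6,7}  ✓accept
'b' @ 7: {1,2,3,4,5,6,7}  ✓accept
after full input: {1,2,3,4,5,6,7}  (accept=1 in)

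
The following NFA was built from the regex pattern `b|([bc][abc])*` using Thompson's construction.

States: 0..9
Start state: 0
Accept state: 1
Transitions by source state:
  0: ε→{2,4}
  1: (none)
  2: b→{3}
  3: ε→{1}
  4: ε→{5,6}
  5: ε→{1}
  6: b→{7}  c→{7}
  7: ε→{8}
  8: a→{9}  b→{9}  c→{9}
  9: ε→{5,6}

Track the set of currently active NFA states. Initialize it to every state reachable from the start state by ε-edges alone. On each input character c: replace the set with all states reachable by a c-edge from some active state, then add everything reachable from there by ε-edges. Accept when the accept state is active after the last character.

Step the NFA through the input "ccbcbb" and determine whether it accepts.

initial (ε-close {0}): {0,1,2,4,5,6}
'c' @ 1: {7,8}
'c' @ 2: {1,5,6,9}  ✓accept
'b' @ 3: {7,8}
'c' @ 4: {1,5,6,9}  ✓accept
'b' @ 5: {7,8}
'b' @ 6: {1,5,6,9}  ✓accept
end set {1,5,6,9} — state 1 in

Answer: ACCEPT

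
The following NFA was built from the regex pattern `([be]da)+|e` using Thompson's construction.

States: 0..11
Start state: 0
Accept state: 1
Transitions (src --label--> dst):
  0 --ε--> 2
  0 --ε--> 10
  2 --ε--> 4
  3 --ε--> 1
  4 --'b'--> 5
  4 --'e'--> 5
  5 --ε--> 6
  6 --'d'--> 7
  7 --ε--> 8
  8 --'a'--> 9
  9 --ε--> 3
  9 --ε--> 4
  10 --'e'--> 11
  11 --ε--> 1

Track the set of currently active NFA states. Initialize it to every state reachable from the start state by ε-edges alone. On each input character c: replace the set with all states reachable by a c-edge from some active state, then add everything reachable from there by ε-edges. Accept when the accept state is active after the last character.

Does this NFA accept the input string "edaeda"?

Answer: ACCEPT

Trace:
initial (ε-close {0}): {0,2,4,10}
'e' @ 1: {1,5,6,11}  [accepting]
'd' @ 2: {7,8}
'a' @ 3: {1,3,4,9}  [accepting]
'e' @ 4: {5,6}
'd' @ 5: {7,8}
'a' @ 6: {1,3,4,9}  [accepting]
end set {1,3,4,9} — state 1 in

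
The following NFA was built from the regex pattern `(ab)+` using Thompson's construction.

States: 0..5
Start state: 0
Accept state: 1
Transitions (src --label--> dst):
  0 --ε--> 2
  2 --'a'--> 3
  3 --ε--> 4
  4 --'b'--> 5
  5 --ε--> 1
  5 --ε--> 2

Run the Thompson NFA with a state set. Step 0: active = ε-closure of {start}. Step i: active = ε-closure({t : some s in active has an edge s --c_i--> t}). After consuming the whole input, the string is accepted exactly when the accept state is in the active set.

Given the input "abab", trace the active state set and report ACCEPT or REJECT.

start: ε-closure({0}) = {0,2}
'a' @ 1: {3,4}
'b' @ 2: {1,2,5}  ✓accept
'a' @ 3: {3,4}
'b' @ 4: {1,2,5}  ✓accept
end set {1,2,5} — state 1 in

Answer: ACCEPT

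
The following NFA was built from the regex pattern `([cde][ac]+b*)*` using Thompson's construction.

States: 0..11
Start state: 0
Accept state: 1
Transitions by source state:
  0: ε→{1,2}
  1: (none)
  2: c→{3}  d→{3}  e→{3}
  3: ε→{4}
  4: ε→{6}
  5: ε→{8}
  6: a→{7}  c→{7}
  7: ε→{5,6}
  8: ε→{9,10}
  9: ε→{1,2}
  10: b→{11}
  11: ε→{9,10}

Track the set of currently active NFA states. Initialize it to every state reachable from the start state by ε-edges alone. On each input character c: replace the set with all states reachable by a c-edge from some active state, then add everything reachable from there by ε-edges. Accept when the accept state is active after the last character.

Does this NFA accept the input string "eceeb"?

Answer: REJECT

Derivation:
start: ε-closure({0}) = {0,1,2}
'e' @ 1: {3,4,6}
'c' @ 2: {1,2,5,6,7,8,9,10}  [accepting]
'e' @ 3: {3,4,6}
'e' @ 4: {}  — state set empty
rest 'b' ignored (set empty)
end set {} — state 1 not in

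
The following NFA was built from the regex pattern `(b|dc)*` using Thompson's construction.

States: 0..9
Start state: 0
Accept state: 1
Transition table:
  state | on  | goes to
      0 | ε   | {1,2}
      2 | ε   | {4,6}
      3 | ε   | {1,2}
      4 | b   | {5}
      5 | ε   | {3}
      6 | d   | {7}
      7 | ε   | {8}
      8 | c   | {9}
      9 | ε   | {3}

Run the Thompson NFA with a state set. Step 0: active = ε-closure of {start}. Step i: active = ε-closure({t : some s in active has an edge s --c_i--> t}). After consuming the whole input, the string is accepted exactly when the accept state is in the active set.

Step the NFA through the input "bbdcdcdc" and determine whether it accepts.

initial (ε-close {0}): {0,1,2,4,6}
'b' @ 1: {1,2,3,4,5,6}  [accepting]
'b' @ 2: {1,2,3,4,5,6}  [accepting]
'd' @ 3: {7,8}
'c' @ 4: {1,2,3,4,6,9}  [accepting]
'd' @ 5: {7,8}
'c' @ 6: {1,2,3,4,6,9}  [accepting]
'd' @ 7: {7,8}
'c' @ 8: {1,2,3,4,6,9}  [accepting]
end set {1,2,3,4,6,9} — state 1 in

Answer: ACCEPT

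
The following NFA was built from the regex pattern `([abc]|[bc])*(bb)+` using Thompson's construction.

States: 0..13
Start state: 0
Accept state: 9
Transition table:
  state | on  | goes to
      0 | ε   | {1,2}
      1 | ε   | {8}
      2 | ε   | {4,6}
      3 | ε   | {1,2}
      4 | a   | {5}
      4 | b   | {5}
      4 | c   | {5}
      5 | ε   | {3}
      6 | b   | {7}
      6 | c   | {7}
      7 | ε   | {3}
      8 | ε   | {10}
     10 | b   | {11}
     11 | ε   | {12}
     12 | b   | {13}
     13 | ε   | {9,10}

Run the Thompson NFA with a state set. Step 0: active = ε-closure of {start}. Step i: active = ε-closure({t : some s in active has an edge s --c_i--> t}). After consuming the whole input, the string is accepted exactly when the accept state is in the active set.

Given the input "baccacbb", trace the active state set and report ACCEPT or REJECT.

Answer: ACCEPT

Derivation:
start: ε-closure({0}) = {0,1,2,4,6,8,10}
'b' @ 1: {1,2,3,4,5,6,7,8,10,11,12}
'a' @ 2: {1,2,3,4,5,6,8,10}
'c' @ 3: {1,2,3,4,5,6,7,8,10}
'c' @ 4: {1,2,3,4,5,6,7,8,10}
'a' @ 5: {1,2,3,4,5,6,8,10}
'c' @ 6: {1,2,3,4,5,6,7,8,10}
'b' @ 7: {1,2,3,4,5,6,7,8,10,11,12}
'b' @ 8: {1,2,3,4,5,6,7,8,9,10,11,12,13}  ✓accept
end set {1,2,3,4,5,6,7,8,9,10,11,12,13} — state 9 in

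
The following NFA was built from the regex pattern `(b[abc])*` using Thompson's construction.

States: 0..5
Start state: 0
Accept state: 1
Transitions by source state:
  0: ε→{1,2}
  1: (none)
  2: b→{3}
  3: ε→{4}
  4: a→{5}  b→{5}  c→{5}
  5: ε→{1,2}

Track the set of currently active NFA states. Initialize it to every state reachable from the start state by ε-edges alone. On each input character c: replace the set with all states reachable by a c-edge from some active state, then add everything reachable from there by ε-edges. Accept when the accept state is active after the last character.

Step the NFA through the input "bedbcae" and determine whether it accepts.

Answer: REJECT

Steps:
start: ε-closure({0}) = {0,1,2}
'b' @ 1: {3,4}
'e' @ 2: {}  — no active states
rest 'dbcae' ignored (set empty)
end set {} — state 1 not in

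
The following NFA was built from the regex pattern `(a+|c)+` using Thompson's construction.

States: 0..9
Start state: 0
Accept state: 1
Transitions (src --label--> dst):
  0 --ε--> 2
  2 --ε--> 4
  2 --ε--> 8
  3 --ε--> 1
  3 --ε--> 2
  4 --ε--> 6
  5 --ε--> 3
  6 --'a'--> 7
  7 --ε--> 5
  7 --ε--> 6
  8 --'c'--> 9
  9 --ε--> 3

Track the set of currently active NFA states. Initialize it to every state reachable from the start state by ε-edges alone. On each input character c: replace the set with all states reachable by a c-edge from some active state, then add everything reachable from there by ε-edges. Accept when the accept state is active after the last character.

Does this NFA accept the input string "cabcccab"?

Answer: REJECT

Derivation:
start: ε-closure({0}) = {0,2,4,6,8}
'c' @ 1: {1,2,3,4,6,8,9}  (accept∈set)
'a' @ 2: {1,2,3,4,5,6,7,8}  (accept∈set)
'b' @ 3: {}  — dead — no transitions
rest 'cccab' ignored (set empty)
final: {}; accept 1 not in set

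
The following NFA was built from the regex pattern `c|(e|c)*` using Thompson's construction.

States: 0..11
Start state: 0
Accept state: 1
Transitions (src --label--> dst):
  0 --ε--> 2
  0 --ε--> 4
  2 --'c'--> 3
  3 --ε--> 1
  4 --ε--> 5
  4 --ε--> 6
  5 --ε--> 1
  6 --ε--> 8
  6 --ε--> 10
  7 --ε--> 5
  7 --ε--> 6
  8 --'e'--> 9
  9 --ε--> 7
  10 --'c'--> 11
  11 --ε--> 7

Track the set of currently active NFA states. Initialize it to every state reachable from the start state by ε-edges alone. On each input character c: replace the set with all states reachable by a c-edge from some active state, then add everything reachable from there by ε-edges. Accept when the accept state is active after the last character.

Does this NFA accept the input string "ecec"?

Answer: ACCEPT

Derivation:
initial (ε-close {0}): {0,1,2,4,5,6,8,10}
'e' @ 1: {1,5,6,7,8,9,10}  [accepting]
'c' @ 2: {1,5,6,7,8,10,11}  [accepting]
'e' @ 3: {1,5,6,7,8,9,10}  [accepting]
'c' @ 4: {1,5,6,7,8,10,11}  [accepting]
final: {1,5,6,7,8,10,11}; accept 1 in set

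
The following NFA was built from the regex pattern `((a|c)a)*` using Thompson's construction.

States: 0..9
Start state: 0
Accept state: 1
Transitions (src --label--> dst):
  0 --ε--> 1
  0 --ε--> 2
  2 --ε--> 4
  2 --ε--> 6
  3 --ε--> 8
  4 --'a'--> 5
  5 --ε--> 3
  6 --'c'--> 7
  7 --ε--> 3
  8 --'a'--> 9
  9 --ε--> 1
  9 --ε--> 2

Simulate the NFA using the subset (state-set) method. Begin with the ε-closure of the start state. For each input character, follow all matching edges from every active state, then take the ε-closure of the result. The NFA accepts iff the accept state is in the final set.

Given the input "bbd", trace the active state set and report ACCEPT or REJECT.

Answer: REJECT

Derivation:
S₀ = ε-closure({0}) = {0,1,2,4,6}
'b' @ 1: {}  — state set empty
rest 'bd' ignored (set empty)
end set {} — state 1 not in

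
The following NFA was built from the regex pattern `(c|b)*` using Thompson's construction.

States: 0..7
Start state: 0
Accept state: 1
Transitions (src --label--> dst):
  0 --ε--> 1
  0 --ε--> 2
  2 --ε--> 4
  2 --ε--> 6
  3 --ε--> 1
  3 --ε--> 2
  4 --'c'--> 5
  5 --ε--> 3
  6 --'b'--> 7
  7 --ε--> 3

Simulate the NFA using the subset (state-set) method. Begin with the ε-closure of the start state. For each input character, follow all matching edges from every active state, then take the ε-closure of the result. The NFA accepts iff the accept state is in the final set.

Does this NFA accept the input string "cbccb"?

Answer: ACCEPT

Derivation:
S₀ = ε-closure({0}) = {0,1,2,4,6}
'c' @ 1: {1,2,3,4,5,6}  ✓accept
'b' @ 2: {1,2,3,4,6,7}  ✓accept
'c' @ 3: {1,2,3,4,5,6}  ✓accept
'c' @ 4: {1,2,3,4,5,6}  ✓accept
'b' @ 5: {1,2,3,4,6,7}  ✓accept
final: {1,2,3,4,6,7}; accept 1 in set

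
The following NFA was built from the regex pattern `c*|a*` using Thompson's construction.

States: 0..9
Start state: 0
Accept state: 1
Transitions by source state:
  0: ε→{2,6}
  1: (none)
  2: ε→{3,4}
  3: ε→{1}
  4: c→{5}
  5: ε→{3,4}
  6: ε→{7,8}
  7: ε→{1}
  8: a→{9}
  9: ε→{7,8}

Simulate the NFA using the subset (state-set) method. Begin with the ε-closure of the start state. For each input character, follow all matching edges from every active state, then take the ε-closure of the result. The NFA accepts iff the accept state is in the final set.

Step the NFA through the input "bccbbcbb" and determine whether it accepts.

start: ε-closure({0}) = {0,1,2,3,4,6,7,8}
'b' @ 1: {}  — dead — no transitions
rest 'ccbbcbb' ignored (set empty)
end set {} — state 1 not in

Answer: REJECT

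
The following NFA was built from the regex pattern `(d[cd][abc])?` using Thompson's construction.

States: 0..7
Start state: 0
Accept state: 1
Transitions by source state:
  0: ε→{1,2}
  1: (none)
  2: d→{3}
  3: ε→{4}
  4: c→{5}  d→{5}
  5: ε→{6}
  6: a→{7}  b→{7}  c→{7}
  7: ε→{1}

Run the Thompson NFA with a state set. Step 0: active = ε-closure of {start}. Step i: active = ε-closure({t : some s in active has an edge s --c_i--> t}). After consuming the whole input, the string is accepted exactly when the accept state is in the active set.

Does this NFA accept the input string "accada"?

Answer: REJECT

Derivation:
S₀ = ε-closure({0}) = {0,1,2}
'a' @ 1: {}  — dead — no transitions
rest 'ccada' ignored (set empty)
after full input: {}  (accept=1 not in)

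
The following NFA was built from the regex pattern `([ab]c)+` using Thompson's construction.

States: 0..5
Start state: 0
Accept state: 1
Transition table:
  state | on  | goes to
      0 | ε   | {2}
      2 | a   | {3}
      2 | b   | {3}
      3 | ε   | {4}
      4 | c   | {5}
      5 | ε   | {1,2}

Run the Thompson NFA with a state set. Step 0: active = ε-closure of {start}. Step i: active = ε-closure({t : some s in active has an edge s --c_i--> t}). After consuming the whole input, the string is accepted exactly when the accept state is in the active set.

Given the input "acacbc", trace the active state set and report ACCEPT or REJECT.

S₀ = ε-closure({0}) = {0,2}
'a' @ 1: {3,4}
'c' @ 2: {1,2,5}  ✓accept
'a' @ 3: {3,4}
'c' @ 4: {1,2,5}  ✓accept
'b' @ 5: {3,4}
'c' @ 6: {1,2,5}  ✓accept
after full input: {1,2,5}  (accept=1 in)

Answer: ACCEPT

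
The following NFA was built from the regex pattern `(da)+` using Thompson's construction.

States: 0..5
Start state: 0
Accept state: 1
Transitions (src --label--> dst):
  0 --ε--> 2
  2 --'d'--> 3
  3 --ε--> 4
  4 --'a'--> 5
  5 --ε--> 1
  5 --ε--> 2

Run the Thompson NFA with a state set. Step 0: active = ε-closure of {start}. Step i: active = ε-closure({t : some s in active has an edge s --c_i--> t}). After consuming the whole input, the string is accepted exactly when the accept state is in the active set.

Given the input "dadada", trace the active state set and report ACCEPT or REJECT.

initial (ε-close {0}): {0,2}
'd' @ 1: {3,4}
'a' @ 2: {1,2,5}  (accept∈set)
'd' @ 3: {3,4}
'a' @ 4: {1,2,5}  (accept∈set)
'd' @ 5: {3,4}
'a' @ 6: {1,2,5}  (accept∈set)
final: {1,2,5}; accept 1 in set

Answer: ACCEPT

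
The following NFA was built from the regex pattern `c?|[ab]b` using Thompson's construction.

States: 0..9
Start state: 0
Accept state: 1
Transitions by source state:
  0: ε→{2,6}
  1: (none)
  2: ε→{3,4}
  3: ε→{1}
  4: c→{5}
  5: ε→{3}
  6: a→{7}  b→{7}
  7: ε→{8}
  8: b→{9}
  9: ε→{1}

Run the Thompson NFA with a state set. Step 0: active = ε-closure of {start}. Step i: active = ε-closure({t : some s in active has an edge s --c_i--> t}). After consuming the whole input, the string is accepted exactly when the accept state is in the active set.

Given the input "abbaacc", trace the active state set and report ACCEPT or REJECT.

S₀ = ε-closure({0}) = {0,1,2,3,4,6}
'a' @ 1: {7,8}
'b' @ 2: {1,9}  [accepting]
'b' @ 3: {}  — dead — no transitions
rest 'aacc' ignored (set empty)
final: {}; accept 1 not in set

Answer: REJECT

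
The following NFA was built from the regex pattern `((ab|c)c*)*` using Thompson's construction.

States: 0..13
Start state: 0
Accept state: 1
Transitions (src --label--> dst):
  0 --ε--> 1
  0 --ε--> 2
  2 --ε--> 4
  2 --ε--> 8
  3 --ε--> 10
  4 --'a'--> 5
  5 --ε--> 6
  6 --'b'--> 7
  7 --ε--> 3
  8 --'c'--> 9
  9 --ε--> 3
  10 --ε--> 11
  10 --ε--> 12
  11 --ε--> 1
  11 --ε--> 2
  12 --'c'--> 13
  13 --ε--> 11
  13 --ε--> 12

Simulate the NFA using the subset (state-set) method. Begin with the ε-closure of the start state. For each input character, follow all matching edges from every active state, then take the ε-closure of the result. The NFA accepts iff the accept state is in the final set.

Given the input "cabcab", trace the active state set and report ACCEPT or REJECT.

initial (ε-close {0}): {0,1,2,4,8}
'c' @ 1: {1,2,3,4,8,9,10,11,12}  (accept∈set)
'a' @ 2: {5,6}
'b' @ 3: {1,2,3,4,7,8,10,11,12}  (accept∈set)
'c' @ 4: {1,2,3,4,8,9,10,11,12,13}  (accept∈set)
'a' @ 5: {5,6}
'b' @ 6: {1,2,3,4,7,8,10,11,12}  (accept∈set)
after full input: {1,2,3,4,7,8,10,11,12}  (accept=1 in)

Answer: ACCEPT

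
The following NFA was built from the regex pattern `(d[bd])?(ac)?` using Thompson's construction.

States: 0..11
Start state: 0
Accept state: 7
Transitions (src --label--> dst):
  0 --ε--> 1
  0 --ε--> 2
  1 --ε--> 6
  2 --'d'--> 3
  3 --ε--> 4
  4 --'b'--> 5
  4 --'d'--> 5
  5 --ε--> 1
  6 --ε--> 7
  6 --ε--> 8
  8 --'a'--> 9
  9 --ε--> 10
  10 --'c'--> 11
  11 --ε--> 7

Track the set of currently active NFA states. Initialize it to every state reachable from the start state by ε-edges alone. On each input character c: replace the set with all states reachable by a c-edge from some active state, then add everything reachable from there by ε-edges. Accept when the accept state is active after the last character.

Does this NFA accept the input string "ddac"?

Answer: ACCEPT

Derivation:
start: ε-closure({0}) = {0,1,2,6,7,8}
'd' @ 1: {3,4}
'd' @ 2: {1,5,6,7,8}  (accept∈set)
'a' @ 3: {9,10}
'c' @ 4: {7,11}  (accept∈set)
after full input: {7,11}  (accept=7 in)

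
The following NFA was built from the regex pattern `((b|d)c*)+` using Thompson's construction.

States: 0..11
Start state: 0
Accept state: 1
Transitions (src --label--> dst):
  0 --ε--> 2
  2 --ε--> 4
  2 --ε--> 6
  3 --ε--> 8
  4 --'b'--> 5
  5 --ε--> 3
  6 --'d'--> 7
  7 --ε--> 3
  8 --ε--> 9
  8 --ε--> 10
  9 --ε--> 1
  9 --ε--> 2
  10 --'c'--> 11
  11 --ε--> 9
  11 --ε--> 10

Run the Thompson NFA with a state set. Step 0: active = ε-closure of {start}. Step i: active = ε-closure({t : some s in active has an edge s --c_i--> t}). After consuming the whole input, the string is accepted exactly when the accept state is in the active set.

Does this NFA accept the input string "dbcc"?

S₀ = ε-closure({0}) = {0,2,4,6}
'd' @ 1: {1,2,3,4,6,7,8,9,10}  ✓accept
'b' @ 2: {1,2,3,4,5,6,8,9,10}  ✓accept
'c' @ 3: {1,2,4,6,9,10,11}  ✓accept
'c' @ 4: {1,2,4,6,9,10,11}  ✓accept
after full input: {1,2,4,6,9,10,11}  (accept=1 in)

Answer: ACCEPT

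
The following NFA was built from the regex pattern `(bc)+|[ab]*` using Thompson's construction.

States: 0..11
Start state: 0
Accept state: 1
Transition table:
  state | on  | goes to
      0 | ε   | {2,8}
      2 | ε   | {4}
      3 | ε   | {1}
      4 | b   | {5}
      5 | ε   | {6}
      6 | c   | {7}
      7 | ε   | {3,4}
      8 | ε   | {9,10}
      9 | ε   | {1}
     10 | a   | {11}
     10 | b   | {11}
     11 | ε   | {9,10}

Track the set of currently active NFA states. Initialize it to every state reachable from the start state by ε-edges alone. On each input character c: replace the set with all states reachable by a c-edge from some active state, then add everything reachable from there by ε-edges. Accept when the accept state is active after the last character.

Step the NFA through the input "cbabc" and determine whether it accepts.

Answer: REJECT

Derivation:
S₀ = ε-closure({0}) = {0,1,2,4,8,9,10}
'c' @ 1: {}  — state set empty
rest 'babc' ignored (set empty)
final: {}; accept 1 not in set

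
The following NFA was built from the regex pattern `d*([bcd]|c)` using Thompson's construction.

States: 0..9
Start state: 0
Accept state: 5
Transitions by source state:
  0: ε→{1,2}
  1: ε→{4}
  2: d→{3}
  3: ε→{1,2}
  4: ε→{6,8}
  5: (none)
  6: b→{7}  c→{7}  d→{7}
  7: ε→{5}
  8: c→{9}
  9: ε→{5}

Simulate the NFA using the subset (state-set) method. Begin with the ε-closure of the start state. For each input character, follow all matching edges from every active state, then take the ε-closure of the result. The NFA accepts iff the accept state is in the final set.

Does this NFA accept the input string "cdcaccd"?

initial (ε-close {0}): {0,1,2,4,6,8}
'c' @ 1: {5,7,9}  [accepting]
'd' @ 2: {}  — dead — no transitions
rest 'caccd' ignored (set empty)
end set {} — state 5 not in

Answer: REJECT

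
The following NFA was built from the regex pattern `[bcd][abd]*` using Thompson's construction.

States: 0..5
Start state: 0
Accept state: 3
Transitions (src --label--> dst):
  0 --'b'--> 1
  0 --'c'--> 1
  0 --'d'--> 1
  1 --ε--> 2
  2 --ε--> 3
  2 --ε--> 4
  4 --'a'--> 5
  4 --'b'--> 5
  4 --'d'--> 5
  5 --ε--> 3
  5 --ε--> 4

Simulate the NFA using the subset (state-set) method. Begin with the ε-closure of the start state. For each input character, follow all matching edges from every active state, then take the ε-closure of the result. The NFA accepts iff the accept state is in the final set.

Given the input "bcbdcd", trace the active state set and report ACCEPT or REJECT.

initial (ε-close {0}): {0}
'b' @ 1: {1,2,3,4}  ✓accept
'c' @ 2: {}  — no active states
rest 'bdcd' ignored (set empty)
end set {} — state 3 not in

Answer: REJECT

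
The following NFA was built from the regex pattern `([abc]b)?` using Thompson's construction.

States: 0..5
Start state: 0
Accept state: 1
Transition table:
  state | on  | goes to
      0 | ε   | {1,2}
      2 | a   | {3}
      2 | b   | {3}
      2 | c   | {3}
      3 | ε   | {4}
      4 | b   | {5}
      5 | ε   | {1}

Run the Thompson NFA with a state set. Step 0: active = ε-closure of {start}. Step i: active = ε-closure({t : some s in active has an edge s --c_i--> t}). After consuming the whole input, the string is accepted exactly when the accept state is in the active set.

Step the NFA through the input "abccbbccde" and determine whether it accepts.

S₀ = ε-closure({0}) = {0,1,2}
'a' @ 1: {3,4}
'b' @ 2: {1,5}  [accepting]
'c' @ 3: {}  — dead — no transitions
rest 'cbbccde' ignored (set empty)
after full input: {}  (accept=1 not in)

Answer: REJECT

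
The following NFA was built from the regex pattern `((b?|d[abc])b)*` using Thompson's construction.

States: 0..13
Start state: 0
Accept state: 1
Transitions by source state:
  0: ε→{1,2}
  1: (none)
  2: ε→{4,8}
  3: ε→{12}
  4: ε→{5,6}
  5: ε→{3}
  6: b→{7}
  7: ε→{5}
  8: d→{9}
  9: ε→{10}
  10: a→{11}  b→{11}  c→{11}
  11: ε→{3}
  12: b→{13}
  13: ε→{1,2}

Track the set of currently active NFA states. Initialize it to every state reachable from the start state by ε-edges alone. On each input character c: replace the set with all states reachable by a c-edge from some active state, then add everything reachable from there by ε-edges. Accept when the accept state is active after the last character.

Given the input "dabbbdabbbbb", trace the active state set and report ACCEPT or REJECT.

Answer: ACCEPT

Derivation:
start: ε-closure({0}) = {0,1,2,3,4,5,6,8,12}
'd' @ 1: {9,10}
'a' @ 2: {3,11,12}
'b' @ 3: {1,2,3,4,5,6,8,12,13}  ✓accept
'b' @ 4: {1,2,3,4,5,6,7,8,12,13}  ✓accept
'b' @ 5: {1,2,3,4,5,6,7,8,12,13}  ✓accept
'd' @ 6: {9,10}
'a' @ 7: {3,11,12}
'b' @ 8: {1,2,3,4,5,6,8,12,13}  ✓accept
'b' @ 9: {1,2,3,4,5,6,7,8,12,13}  ✓accept
'b' @ 10: {1,2,3,4,5,6,7,8,12,13}  ✓accept
'b' @ 11: {1,2,3,4,5,6,7,8,12,13}  ✓accept
'b' @ 12: {1,2,3,4,5,6,7,8,12,13}  ✓accept
after full input: {1,2,3,4,5,6,7,8,12,13}  (accept=1 in)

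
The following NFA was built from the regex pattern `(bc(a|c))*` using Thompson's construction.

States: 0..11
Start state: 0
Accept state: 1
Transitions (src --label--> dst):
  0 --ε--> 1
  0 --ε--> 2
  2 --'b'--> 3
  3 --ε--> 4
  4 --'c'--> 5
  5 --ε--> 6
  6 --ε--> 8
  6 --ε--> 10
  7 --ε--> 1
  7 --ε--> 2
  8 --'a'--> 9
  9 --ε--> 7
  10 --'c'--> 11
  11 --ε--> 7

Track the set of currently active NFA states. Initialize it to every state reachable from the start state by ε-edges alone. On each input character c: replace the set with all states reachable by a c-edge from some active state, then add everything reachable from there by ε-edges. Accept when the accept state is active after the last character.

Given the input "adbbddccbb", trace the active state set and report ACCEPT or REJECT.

S₀ = ε-closure({0}) = {0,1,2}
'a' @ 1: {}  — no active states
rest 'dbbddccbb' ignored (set empty)
after full input: {}  (accept=1 not in)

Answer: REJECT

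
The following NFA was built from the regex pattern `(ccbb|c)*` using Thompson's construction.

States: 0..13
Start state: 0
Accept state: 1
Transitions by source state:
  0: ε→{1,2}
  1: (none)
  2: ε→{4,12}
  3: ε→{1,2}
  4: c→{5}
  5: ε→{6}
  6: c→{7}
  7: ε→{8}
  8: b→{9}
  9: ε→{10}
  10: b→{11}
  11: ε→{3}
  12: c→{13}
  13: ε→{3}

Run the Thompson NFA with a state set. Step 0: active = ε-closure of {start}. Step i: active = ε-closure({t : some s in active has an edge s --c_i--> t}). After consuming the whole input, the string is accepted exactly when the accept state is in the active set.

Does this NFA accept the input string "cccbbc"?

initial (ε-close {0}): {0,1,2,4,12}
'c' @ 1: {1,2,3,4,5,6,12,13}  (accept∈set)
'c' @ 2: {1,2,3,4,5,6,7,8,12,13}  (accept∈set)
'c' @ 3: {1,2,3,4,5,6,7,8,12,13}  (accept∈set)
'b' @ 4: {9,10}
'b' @ 5: {1,2,3,4,11,12}  (accept∈set)
'c' @ 6: {1,2,3,4,5,6,12,13}  (accept∈set)
after full input: {1,2,3,4,5,6,12,13}  (accept=1 in)

Answer: ACCEPT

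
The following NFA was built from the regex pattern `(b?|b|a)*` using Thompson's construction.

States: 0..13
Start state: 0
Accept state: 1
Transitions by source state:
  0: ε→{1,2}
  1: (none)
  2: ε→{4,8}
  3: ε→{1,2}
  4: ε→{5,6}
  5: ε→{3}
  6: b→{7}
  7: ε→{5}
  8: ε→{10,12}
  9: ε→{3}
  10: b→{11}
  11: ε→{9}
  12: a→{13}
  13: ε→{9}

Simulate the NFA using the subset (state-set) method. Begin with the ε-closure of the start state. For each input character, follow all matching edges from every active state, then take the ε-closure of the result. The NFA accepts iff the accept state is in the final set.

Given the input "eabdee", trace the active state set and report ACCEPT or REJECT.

S₀ = ε-closure({0}) = {0,1,2,3,4,5,6,8,10,12}
'e' @ 1: {}  — no active states
rest 'abdee' ignored (set empty)
after full input: {}  (accept=1 not in)

Answer: REJECT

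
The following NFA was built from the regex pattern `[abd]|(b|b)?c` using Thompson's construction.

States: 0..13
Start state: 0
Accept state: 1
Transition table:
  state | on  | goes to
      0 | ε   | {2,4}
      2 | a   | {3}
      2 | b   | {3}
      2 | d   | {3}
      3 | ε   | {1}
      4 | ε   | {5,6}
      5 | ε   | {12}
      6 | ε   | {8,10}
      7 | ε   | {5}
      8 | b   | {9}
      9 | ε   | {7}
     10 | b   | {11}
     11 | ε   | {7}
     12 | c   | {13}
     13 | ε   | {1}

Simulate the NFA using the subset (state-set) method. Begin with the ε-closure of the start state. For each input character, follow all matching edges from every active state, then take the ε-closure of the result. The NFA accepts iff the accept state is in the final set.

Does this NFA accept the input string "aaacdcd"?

Answer: REJECT

Steps:
initial (ε-close {0}): {0,2,4,5,6,8,10,12}
'a' @ 1: {1,3}  (accept∈set)
'a' @ 2: {}  — dead — no transitions
rest 'acdcd' ignored (set empty)
final: {}; accept 1 not in set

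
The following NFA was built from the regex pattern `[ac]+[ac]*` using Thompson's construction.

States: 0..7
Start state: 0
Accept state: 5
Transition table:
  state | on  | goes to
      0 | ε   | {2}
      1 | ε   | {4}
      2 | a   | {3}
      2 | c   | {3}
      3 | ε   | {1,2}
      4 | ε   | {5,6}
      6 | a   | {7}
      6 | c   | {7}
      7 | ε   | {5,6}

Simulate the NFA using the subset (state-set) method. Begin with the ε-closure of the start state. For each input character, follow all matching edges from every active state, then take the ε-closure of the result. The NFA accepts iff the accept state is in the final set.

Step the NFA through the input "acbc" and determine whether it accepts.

S₀ = ε-closure({0}) = {0,2}
'a' @ 1: {1,2,3,4,5,6}  [accepting]
'c' @ 2: {1,2,3,4,5,6,7}  [accepting]
'b' @ 3: {}  — no active states
rest 'c' ignored (set empty)
end set {} — state 5 not in

Answer: REJECT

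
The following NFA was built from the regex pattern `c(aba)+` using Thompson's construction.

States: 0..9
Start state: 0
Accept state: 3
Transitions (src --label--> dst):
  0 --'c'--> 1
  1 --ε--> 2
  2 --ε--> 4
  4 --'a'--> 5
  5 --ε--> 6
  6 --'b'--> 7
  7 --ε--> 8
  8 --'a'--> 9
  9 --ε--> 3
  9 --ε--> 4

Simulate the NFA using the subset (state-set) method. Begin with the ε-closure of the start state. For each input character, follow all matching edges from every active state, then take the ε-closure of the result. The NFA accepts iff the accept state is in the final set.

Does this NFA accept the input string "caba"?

initial (ε-close {0}): {0}
'c' @ 1: {1,2,4}
'a' @ 2: {5,6}
'b' @ 3: {7,8}
'a' @ 4: {3,4,9}  ✓accept
after full input: {3,4,9}  (accept=3 in)

Answer: ACCEPT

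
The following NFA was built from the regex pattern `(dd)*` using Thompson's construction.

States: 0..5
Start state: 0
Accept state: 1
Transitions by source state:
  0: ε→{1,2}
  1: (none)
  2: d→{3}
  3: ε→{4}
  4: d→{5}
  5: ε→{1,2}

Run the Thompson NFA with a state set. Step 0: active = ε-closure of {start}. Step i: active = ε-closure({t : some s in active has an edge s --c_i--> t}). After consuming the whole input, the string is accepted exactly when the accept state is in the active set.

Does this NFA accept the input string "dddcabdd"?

start: ε-closure({0}) = {0,1,2}
'd' @ 1: {3,4}
'd' @ 2: {1,2,5}  ✓accept
'd' @ 3: {3,4}
'c' @ 4: {}  — no active states
rest 'abdd' ignored (set empty)
after full input: {}  (accept=1 not in)

Answer: REJECT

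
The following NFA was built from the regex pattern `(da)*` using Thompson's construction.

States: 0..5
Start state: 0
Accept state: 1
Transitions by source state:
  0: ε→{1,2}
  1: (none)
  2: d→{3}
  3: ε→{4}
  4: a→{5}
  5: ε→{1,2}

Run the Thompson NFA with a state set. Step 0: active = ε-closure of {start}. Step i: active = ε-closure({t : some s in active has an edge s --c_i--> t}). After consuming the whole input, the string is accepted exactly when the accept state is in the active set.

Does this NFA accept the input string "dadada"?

initial (ε-close {0}): {0,1,2}
'd' @ 1: {3,4}
'a' @ 2: {1,2,5}  (accept∈set)
'd' @ 3: {3,4}
'a' @ 4: {1,2,5}  (accept∈set)
'd' @ 5: {3,4}
'a' @ 6: {1,2,5}  (accept∈set)
end set {1,2,5} — state 1 in

Answer: ACCEPT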